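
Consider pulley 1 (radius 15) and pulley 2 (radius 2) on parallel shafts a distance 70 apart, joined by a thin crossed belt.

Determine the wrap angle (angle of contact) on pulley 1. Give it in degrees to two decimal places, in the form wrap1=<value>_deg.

crossed belt: β = asin((r1+r2)/C) = asin(17/70) = 14.0552°
wrap1 = wrap2 = π + 2β = 208.1105°

wrap1=208.11_deg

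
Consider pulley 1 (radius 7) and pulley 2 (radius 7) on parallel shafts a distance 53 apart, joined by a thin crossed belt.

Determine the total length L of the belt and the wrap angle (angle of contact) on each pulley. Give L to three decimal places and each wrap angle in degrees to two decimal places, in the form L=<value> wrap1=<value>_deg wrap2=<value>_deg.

crossed belt: β = asin((r1+r2)/C) = asin(14/53) = 15.3165°
wrap1 = wrap2 = π + 2β = 210.6330°
tangent length = C·cosβ = 51.1175
L = (r1+r2)·wrap + 2·C·cosβ = 14·3.6762 + 2·51.1175 = 153.7024

L=153.702 wrap1=210.63_deg wrap2=210.63_deg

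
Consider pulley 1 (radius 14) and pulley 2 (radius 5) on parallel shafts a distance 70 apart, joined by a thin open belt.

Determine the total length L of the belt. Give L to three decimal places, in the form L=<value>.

L=200.849

open belt: β = asin((r2−r1)/C) = asin(-9/70) = -7.3870°
wrap1 = π − 2β = 194.7741°
wrap2 = π + 2β = 165.2259°
tangent length = C·cosβ = 69.4190
L = r1·wrap1 + r2·wrap2 + 2·C·cosβ = 14·3.3994 + 5·2.8837 + 2·69.4190 = 200.8490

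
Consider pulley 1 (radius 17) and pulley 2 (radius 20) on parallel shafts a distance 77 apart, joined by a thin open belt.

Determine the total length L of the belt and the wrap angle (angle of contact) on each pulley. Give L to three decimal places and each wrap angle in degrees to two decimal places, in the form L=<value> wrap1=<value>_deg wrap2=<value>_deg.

open belt: β = asin((r2−r1)/C) = asin(3/77) = 2.2329°
wrap1 = π − 2β = 175.5343°
wrap2 = π + 2β = 184.4657°
tangent length = C·cosβ = 76.9415
L = r1·wrap1 + r2·wrap2 + 2·C·cosβ = 17·3.0637 + 20·3.2195 + 2·76.9415 = 270.3558

L=270.356 wrap1=175.53_deg wrap2=184.47_deg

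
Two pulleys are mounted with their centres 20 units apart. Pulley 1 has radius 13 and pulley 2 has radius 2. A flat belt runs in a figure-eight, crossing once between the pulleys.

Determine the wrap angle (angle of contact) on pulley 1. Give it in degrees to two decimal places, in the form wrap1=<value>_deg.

crossed belt: β = asin((r1+r2)/C) = asin(15/20) = 48.5904°
wrap1 = wrap2 = π + 2β = 277.1808°

wrap1=277.18_deg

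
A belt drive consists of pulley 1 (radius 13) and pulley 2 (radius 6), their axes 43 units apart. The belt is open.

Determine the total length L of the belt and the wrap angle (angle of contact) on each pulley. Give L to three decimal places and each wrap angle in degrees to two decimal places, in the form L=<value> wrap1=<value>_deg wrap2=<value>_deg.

open belt: β = asin((r2−r1)/C) = asin(-7/43) = -9.3689°
wrap1 = π − 2β = 198.7378°
wrap2 = π + 2β = 161.2622°
tangent length = C·cosβ = 42.4264
L = r1·wrap1 + r2·wrap2 + 2·C·cosβ = 13·3.4686 + 6·2.8146 + 2·42.4264 = 146.8323

L=146.832 wrap1=198.74_deg wrap2=161.26_deg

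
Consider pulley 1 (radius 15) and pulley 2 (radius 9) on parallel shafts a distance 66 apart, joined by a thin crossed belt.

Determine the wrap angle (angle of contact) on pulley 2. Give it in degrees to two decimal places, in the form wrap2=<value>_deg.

crossed belt: β = asin((r1+r2)/C) = asin(24/66) = 21.3237°
wrap1 = wrap2 = π + 2β = 222.6474°

wrap2=222.65_deg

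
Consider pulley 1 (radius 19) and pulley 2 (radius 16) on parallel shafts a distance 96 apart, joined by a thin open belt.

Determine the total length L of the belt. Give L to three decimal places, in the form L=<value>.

open belt: β = asin((r2−r1)/C) = asin(-3/96) = -1.7908°
wrap1 = π − 2β = 183.5816°
wrap2 = π + 2β = 176.4184°
tangent length = C·cosβ = 95.9531
L = r1·wrap1 + r2·wrap2 + 2·C·cosβ = 19·3.2041 + 16·3.0791 + 2·95.9531 = 302.0495

L=302.050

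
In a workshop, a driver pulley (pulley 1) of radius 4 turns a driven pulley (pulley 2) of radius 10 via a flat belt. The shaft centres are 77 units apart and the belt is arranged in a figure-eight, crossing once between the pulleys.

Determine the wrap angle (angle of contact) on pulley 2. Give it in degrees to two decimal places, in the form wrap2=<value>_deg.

wrap2=200.95_deg

crossed belt: β = asin((r1+r2)/C) = asin(14/77) = 10.4757°
wrap1 = wrap2 = π + 2β = 200.9514°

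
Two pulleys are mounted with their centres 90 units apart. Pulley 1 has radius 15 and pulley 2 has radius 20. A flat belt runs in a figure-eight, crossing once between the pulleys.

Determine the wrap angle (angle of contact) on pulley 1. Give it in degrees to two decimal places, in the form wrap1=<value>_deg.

crossed belt: β = asin((r1+r2)/C) = asin(35/90) = 22.8854°
wrap1 = wrap2 = π + 2β = 225.7708°

wrap1=225.77_deg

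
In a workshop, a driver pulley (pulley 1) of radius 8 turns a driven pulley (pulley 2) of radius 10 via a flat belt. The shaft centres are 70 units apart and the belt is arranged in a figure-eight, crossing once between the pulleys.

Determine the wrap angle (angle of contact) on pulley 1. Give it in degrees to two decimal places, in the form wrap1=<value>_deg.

crossed belt: β = asin((r1+r2)/C) = asin(18/70) = 14.9006°
wrap1 = wrap2 = π + 2β = 209.8012°

wrap1=209.80_deg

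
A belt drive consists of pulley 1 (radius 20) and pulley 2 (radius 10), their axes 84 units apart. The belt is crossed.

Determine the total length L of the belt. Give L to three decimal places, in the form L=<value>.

L=273.081

crossed belt: β = asin((r1+r2)/C) = asin(30/84) = 20.9248°
wrap1 = wrap2 = π + 2β = 221.8497°
tangent length = C·cosβ = 78.4602
L = (r1+r2)·wrap + 2·C·cosβ = 30·3.8720 + 2·78.4602 = 273.0806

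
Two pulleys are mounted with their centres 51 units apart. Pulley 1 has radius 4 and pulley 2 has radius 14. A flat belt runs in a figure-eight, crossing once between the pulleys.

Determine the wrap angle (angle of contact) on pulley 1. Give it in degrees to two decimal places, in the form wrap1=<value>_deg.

wrap1=221.33_deg

crossed belt: β = asin((r1+r2)/C) = asin(18/51) = 20.6673°
wrap1 = wrap2 = π + 2β = 221.3346°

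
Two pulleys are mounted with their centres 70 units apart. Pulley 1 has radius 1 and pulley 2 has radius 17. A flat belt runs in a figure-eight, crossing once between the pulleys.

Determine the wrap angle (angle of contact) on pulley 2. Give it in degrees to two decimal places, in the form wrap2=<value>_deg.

crossed belt: β = asin((r1+r2)/C) = asin(18/70) = 14.9006°
wrap1 = wrap2 = π + 2β = 209.8012°

wrap2=209.80_deg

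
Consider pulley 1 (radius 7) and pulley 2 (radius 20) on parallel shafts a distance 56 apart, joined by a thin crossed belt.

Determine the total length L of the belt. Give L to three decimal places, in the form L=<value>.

crossed belt: β = asin((r1+r2)/C) = asin(27/56) = 28.8254°
wrap1 = wrap2 = π + 2β = 237.6509°
tangent length = C·cosβ = 49.0612
L = (r1+r2)·wrap + 2·C·cosβ = 27·4.1478 + 2·49.0612 = 210.1127

L=210.113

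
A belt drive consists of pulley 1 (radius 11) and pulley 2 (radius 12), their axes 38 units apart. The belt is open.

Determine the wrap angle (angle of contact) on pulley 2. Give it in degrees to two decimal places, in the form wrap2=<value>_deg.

wrap2=183.02_deg

open belt: β = asin((r2−r1)/C) = asin(1/38) = 1.5080°
wrap1 = π − 2β = 176.9841°
wrap2 = π + 2β = 183.0159°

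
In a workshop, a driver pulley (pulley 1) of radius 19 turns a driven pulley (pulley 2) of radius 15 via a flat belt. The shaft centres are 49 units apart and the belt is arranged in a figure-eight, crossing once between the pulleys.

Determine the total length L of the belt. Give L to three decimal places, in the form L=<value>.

crossed belt: β = asin((r1+r2)/C) = asin(34/49) = 43.9378°
wrap1 = wrap2 = π + 2β = 267.8757°
tangent length = C·cosβ = 35.2846
L = (r1+r2)·wrap + 2·C·cosβ = 34·4.6753 + 2·35.2846 = 229.5297

L=229.530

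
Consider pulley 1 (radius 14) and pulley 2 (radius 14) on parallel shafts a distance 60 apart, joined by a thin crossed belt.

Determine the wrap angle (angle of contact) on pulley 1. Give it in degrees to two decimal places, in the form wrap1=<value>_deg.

wrap1=235.64_deg

crossed belt: β = asin((r1+r2)/C) = asin(28/60) = 27.8181°
wrap1 = wrap2 = π + 2β = 235.6363°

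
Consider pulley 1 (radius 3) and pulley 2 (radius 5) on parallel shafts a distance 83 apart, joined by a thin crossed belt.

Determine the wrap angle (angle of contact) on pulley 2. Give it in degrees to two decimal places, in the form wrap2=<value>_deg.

wrap2=191.06_deg

crossed belt: β = asin((r1+r2)/C) = asin(8/83) = 5.5311°
wrap1 = wrap2 = π + 2β = 191.0621°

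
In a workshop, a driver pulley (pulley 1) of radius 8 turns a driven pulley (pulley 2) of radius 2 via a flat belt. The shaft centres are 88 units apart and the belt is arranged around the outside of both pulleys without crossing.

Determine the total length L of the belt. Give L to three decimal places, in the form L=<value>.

L=207.825

open belt: β = asin((r2−r1)/C) = asin(-6/88) = -3.9096°
wrap1 = π − 2β = 187.8191°
wrap2 = π + 2β = 172.1809°
tangent length = C·cosβ = 87.7952
L = r1·wrap1 + r2·wrap2 + 2·C·cosβ = 8·3.2781 + 2·3.0051 + 2·87.7952 = 207.8252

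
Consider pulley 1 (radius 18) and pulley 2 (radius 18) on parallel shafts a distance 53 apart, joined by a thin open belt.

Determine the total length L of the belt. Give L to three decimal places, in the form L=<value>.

open belt: β = asin((r2−r1)/C) = asin(0/53) = 0.0000°
wrap1 = π − 2β = 180.0000°
wrap2 = π + 2β = 180.0000°
tangent length = C·cosβ = 53.0000
L = r1·wrap1 + r2·wrap2 + 2·C·cosβ = 18·3.1416 + 18·3.1416 + 2·53.0000 = 219.0973

L=219.097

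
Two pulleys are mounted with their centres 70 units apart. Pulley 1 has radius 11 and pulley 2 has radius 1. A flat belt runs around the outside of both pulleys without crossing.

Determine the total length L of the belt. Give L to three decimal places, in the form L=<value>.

open belt: β = asin((r2−r1)/C) = asin(-10/70) = -8.2132°
wrap1 = π − 2β = 196.4264°
wrap2 = π + 2β = 163.5736°
tangent length = C·cosβ = 69.2820
L = r1·wrap1 + r2·wrap2 + 2·C·cosβ = 11·3.4283 + 1·2.8549 + 2·69.2820 = 179.1301

L=179.130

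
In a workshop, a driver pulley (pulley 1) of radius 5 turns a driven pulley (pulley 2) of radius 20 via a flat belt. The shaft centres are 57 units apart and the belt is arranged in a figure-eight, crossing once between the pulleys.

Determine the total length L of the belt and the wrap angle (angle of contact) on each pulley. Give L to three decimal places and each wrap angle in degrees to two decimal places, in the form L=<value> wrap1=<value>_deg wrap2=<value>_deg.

crossed belt: β = asin((r1+r2)/C) = asin(25/57) = 26.0144°
wrap1 = wrap2 = π + 2β = 232.0287°
tangent length = C·cosβ = 51.2250
L = (r1+r2)·wrap + 2·C·cosβ = 25·4.0497 + 2·51.2250 = 203.6916

L=203.692 wrap1=232.03_deg wrap2=232.03_deg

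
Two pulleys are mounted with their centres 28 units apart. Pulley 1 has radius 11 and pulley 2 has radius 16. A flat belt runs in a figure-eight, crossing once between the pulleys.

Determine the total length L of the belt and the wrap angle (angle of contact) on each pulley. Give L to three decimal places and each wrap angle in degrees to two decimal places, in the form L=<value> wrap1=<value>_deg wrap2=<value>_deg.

crossed belt: β = asin((r1+r2)/C) = asin(27/28) = 74.6411°
wrap1 = wrap2 = π + 2β = 329.2822°
tangent length = C·cosβ = 7.4162
L = (r1+r2)·wrap + 2·C·cosβ = 27·5.7471 + 2·7.4162 = 170.0030

L=170.003 wrap1=329.28_deg wrap2=329.28_deg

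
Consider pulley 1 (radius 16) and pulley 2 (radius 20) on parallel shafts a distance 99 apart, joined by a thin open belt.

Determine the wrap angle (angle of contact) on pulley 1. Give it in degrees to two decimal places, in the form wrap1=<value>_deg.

wrap1=175.37_deg

open belt: β = asin((r2−r1)/C) = asin(4/99) = 2.3156°
wrap1 = π − 2β = 175.3688°
wrap2 = π + 2β = 184.6312°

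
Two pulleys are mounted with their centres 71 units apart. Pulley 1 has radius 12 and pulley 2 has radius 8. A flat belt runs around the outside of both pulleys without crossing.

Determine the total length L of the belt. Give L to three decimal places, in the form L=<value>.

L=205.057

open belt: β = asin((r2−r1)/C) = asin(-4/71) = -3.2296°
wrap1 = π − 2β = 186.4593°
wrap2 = π + 2β = 173.5407°
tangent length = C·cosβ = 70.8872
L = r1·wrap1 + r2·wrap2 + 2·C·cosβ = 12·3.2543 + 8·3.0289 + 2·70.8872 = 205.0573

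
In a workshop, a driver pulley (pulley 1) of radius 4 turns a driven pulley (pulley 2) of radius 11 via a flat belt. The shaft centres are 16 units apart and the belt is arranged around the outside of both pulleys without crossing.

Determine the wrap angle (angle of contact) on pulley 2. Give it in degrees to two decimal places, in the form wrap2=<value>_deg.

wrap2=231.89_deg

open belt: β = asin((r2−r1)/C) = asin(7/16) = 25.9445°
wrap1 = π − 2β = 128.1110°
wrap2 = π + 2β = 231.8890°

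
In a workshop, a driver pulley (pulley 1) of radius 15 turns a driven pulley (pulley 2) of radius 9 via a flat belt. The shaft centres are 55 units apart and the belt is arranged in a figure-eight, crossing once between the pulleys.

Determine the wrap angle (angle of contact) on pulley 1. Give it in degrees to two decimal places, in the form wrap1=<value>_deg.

crossed belt: β = asin((r1+r2)/C) = asin(24/55) = 25.8721°
wrap1 = wrap2 = π + 2β = 231.7442°

wrap1=231.74_deg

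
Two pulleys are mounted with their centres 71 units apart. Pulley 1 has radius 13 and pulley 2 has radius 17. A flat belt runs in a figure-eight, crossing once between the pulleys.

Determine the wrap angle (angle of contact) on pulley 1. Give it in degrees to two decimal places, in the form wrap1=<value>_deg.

crossed belt: β = asin((r1+r2)/C) = asin(30/71) = 24.9947°
wrap1 = wrap2 = π + 2β = 229.9895°

wrap1=229.99_deg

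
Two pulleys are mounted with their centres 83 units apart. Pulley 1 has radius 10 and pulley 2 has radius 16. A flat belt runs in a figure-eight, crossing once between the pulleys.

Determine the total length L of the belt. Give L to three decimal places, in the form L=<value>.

crossed belt: β = asin((r1+r2)/C) = asin(26/83) = 18.2554°
wrap1 = wrap2 = π + 2β = 216.5108°
tangent length = C·cosβ = 78.8226
L = (r1+r2)·wrap + 2·C·cosβ = 26·3.7788 + 2·78.8226 = 255.8946

L=255.895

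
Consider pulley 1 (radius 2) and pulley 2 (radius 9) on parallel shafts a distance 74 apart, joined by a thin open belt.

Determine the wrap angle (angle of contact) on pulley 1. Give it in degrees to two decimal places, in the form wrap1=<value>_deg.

wrap1=169.14_deg

open belt: β = asin((r2−r1)/C) = asin(7/74) = 5.4280°
wrap1 = π − 2β = 169.1440°
wrap2 = π + 2β = 190.8560°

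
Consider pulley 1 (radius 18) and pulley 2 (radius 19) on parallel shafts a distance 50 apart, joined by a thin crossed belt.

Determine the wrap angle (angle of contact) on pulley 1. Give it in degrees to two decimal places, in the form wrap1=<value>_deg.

crossed belt: β = asin((r1+r2)/C) = asin(37/50) = 47.7314°
wrap1 = wrap2 = π + 2β = 275.4628°

wrap1=275.46_deg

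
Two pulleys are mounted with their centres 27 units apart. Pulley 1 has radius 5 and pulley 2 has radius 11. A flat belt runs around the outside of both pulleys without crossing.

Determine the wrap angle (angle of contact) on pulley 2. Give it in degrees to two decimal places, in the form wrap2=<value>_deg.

open belt: β = asin((r2−r1)/C) = asin(6/27) = 12.8396°
wrap1 = π − 2β = 154.3208°
wrap2 = π + 2β = 205.6792°

wrap2=205.68_deg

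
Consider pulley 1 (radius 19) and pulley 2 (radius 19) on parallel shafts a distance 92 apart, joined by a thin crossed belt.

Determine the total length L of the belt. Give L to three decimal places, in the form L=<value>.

crossed belt: β = asin((r1+r2)/C) = asin(38/92) = 24.3962°
wrap1 = wrap2 = π + 2β = 228.7923°
tangent length = C·cosβ = 83.7854
L = (r1+r2)·wrap + 2·C·cosβ = 38·3.9932 + 2·83.7854 = 319.3117

L=319.312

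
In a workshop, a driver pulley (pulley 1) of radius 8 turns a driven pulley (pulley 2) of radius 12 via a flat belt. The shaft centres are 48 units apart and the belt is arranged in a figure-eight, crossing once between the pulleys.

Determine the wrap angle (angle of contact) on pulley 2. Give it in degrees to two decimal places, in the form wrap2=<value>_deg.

wrap2=229.25_deg

crossed belt: β = asin((r1+r2)/C) = asin(20/48) = 24.6243°
wrap1 = wrap2 = π + 2β = 229.2486°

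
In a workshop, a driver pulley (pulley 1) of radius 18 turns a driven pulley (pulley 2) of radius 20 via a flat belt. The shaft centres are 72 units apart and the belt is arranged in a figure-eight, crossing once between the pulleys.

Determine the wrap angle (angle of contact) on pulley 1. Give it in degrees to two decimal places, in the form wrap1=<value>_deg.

crossed belt: β = asin((r1+r2)/C) = asin(38/72) = 31.8554°
wrap1 = wrap2 = π + 2β = 243.7109°

wrap1=243.71_deg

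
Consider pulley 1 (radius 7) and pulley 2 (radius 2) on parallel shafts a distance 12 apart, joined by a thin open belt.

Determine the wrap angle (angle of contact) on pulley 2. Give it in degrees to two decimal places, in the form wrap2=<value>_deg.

wrap2=130.75_deg

open belt: β = asin((r2−r1)/C) = asin(-5/12) = -24.6243°
wrap1 = π − 2β = 229.2486°
wrap2 = π + 2β = 130.7514°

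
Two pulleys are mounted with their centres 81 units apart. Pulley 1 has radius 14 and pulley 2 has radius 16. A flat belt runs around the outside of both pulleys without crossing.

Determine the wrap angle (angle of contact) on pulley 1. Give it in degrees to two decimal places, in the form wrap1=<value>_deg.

wrap1=177.17_deg

open belt: β = asin((r2−r1)/C) = asin(2/81) = 1.4149°
wrap1 = π − 2β = 177.1703°
wrap2 = π + 2β = 182.8297°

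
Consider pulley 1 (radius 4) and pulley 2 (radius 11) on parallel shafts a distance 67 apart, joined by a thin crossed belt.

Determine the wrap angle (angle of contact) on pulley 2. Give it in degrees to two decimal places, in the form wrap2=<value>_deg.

wrap2=205.87_deg

crossed belt: β = asin((r1+r2)/C) = asin(15/67) = 12.9371°
wrap1 = wrap2 = π + 2β = 205.8741°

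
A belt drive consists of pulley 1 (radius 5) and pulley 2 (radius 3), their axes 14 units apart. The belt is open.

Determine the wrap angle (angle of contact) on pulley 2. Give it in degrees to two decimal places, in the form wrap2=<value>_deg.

wrap2=163.57_deg

open belt: β = asin((r2−r1)/C) = asin(-2/14) = -8.2132°
wrap1 = π − 2β = 196.4264°
wrap2 = π + 2β = 163.5736°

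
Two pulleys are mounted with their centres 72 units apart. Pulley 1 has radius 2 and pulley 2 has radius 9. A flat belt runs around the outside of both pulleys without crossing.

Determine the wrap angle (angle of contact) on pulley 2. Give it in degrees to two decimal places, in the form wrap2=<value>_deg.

open belt: β = asin((r2−r1)/C) = asin(7/72) = 5.5792°
wrap1 = π − 2β = 168.8415°
wrap2 = π + 2β = 191.1585°

wrap2=191.16_deg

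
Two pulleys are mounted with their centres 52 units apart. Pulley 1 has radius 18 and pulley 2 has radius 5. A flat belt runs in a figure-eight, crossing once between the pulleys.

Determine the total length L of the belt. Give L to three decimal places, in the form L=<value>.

L=186.606

crossed belt: β = asin((r1+r2)/C) = asin(23/52) = 26.2512°
wrap1 = wrap2 = π + 2β = 232.5024°
tangent length = C·cosβ = 46.6369
L = (r1+r2)·wrap + 2·C·cosβ = 23·4.0579 + 2·46.6369 = 186.6062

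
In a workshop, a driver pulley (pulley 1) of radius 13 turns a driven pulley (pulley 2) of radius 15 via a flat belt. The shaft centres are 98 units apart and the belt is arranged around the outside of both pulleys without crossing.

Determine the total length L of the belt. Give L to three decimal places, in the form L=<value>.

L=284.005

open belt: β = asin((r2−r1)/C) = asin(2/98) = 1.1694°
wrap1 = π − 2β = 177.6612°
wrap2 = π + 2β = 182.3388°
tangent length = C·cosβ = 97.9796
L = r1·wrap1 + r2·wrap2 + 2·C·cosβ = 13·3.1008 + 15·3.1824 + 2·97.9796 = 284.0054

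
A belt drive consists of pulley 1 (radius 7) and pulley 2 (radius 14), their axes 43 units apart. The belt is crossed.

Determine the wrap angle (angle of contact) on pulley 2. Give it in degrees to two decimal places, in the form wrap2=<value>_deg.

crossed belt: β = asin((r1+r2)/C) = asin(21/43) = 29.2336°
wrap1 = wrap2 = π + 2β = 238.4673°

wrap2=238.47_deg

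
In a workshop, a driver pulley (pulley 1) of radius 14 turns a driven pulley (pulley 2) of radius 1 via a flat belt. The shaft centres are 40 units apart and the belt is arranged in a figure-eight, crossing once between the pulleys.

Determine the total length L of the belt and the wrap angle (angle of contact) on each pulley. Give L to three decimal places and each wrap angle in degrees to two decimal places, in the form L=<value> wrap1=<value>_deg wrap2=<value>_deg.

L=132.818 wrap1=224.05_deg wrap2=224.05_deg

crossed belt: β = asin((r1+r2)/C) = asin(15/40) = 22.0243°
wrap1 = wrap2 = π + 2β = 224.0486°
tangent length = C·cosβ = 37.0810
L = (r1+r2)·wrap + 2·C·cosβ = 15·3.9104 + 2·37.0810 = 132.8178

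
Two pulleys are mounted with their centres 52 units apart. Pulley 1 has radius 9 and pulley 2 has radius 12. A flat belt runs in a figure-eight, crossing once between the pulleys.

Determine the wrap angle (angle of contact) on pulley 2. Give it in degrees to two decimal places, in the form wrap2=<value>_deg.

crossed belt: β = asin((r1+r2)/C) = asin(21/52) = 23.8188°
wrap1 = wrap2 = π + 2β = 227.6377°

wrap2=227.64_deg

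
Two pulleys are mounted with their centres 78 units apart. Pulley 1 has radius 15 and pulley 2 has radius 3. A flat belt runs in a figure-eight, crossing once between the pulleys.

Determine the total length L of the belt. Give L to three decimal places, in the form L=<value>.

L=216.721

crossed belt: β = asin((r1+r2)/C) = asin(18/78) = 13.3424°
wrap1 = wrap2 = π + 2β = 206.6847°
tangent length = C·cosβ = 75.8947
L = (r1+r2)·wrap + 2·C·cosβ = 18·3.6073 + 2·75.8947 = 216.7212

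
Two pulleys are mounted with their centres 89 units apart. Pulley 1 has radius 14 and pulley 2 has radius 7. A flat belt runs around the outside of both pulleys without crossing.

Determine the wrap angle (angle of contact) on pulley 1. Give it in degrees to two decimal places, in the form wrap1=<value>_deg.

open belt: β = asin((r2−r1)/C) = asin(-7/89) = -4.5111°
wrap1 = π − 2β = 189.0221°
wrap2 = π + 2β = 170.9779°

wrap1=189.02_deg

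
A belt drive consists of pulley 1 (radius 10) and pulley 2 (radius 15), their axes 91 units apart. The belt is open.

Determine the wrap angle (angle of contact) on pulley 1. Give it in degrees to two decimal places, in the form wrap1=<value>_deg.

wrap1=173.70_deg

open belt: β = asin((r2−r1)/C) = asin(5/91) = 3.1497°
wrap1 = π − 2β = 173.7006°
wrap2 = π + 2β = 186.2994°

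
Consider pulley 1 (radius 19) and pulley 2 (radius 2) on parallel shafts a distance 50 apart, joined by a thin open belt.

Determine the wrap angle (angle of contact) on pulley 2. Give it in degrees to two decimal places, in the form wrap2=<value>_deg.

open belt: β = asin((r2−r1)/C) = asin(-17/50) = -19.8769°
wrap1 = π − 2β = 219.7537°
wrap2 = π + 2β = 140.2463°

wrap2=140.25_deg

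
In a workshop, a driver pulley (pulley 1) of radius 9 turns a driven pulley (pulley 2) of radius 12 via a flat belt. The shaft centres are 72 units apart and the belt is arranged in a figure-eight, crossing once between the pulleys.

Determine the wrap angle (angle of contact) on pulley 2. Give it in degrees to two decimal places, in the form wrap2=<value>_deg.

crossed belt: β = asin((r1+r2)/C) = asin(21/72) = 16.9578°
wrap1 = wrap2 = π + 2β = 213.9155°

wrap2=213.92_deg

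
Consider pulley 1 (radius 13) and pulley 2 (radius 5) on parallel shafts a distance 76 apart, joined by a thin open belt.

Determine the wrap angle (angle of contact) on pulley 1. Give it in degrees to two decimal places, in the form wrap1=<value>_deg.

open belt: β = asin((r2−r1)/C) = asin(-8/76) = -6.0423°
wrap1 = π − 2β = 192.0847°
wrap2 = π + 2β = 167.9153°

wrap1=192.08_deg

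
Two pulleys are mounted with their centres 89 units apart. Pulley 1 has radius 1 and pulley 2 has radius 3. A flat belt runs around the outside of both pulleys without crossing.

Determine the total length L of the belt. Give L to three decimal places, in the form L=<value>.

open belt: β = asin((r2−r1)/C) = asin(2/89) = 1.2877°
wrap1 = π − 2β = 177.4247°
wrap2 = π + 2β = 182.5753°
tangent length = C·cosβ = 88.9775
L = r1·wrap1 + r2·wrap2 + 2·C·cosβ = 1·3.0966 + 3·3.1865 + 2·88.9775 = 190.6113

L=190.611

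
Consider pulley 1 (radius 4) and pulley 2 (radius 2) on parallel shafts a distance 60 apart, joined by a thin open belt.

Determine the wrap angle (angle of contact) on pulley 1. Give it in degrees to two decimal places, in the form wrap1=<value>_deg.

wrap1=183.82_deg

open belt: β = asin((r2−r1)/C) = asin(-2/60) = -1.9102°
wrap1 = π − 2β = 183.8204°
wrap2 = π + 2β = 176.1796°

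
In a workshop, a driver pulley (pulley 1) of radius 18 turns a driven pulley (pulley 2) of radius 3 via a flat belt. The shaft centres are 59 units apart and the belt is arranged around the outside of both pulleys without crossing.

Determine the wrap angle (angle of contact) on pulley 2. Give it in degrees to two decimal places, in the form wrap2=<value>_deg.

open belt: β = asin((r2−r1)/C) = asin(-15/59) = -14.7284°
wrap1 = π − 2β = 209.4568°
wrap2 = π + 2β = 150.5432°

wrap2=150.54_deg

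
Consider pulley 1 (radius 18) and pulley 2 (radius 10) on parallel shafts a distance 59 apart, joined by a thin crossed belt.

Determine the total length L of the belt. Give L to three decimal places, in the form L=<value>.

L=219.521

crossed belt: β = asin((r1+r2)/C) = asin(28/59) = 28.3318°
wrap1 = wrap2 = π + 2β = 236.6635°
tangent length = C·cosβ = 51.9326
L = (r1+r2)·wrap + 2·C·cosβ = 28·4.1306 + 2·51.9326 = 219.5209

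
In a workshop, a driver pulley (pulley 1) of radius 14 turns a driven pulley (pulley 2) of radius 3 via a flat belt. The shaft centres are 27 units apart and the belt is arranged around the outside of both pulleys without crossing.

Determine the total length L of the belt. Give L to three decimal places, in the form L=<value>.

L=111.954

open belt: β = asin((r2−r1)/C) = asin(-11/27) = -24.0421°
wrap1 = π − 2β = 228.0842°
wrap2 = π + 2β = 131.9158°
tangent length = C·cosβ = 24.6577
L = r1·wrap1 + r2·wrap2 + 2·C·cosβ = 14·3.9808 + 3·2.3024 + 2·24.6577 = 111.9539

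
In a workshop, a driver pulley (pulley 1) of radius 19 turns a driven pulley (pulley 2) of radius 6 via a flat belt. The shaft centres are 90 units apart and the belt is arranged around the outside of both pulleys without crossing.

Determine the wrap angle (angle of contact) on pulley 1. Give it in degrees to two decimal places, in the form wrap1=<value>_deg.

wrap1=196.61_deg

open belt: β = asin((r2−r1)/C) = asin(-13/90) = -8.3051°
wrap1 = π − 2β = 196.6102°
wrap2 = π + 2β = 163.3898°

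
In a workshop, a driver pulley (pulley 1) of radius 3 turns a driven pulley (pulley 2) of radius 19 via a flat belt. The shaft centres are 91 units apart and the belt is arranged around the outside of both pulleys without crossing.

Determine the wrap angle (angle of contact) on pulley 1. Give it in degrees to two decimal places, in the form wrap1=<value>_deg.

wrap1=159.75_deg

open belt: β = asin((r2−r1)/C) = asin(16/91) = 10.1266°
wrap1 = π − 2β = 159.7468°
wrap2 = π + 2β = 200.2532°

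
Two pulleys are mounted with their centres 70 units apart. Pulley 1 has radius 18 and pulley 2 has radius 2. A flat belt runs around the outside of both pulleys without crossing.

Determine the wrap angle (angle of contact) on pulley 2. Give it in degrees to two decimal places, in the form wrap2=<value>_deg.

open belt: β = asin((r2−r1)/C) = asin(-16/70) = -13.2130°
wrap1 = π − 2β = 206.4260°
wrap2 = π + 2β = 153.5740°

wrap2=153.57_deg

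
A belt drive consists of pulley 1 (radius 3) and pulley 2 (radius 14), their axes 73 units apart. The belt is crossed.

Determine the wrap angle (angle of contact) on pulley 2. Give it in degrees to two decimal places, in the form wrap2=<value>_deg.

crossed belt: β = asin((r1+r2)/C) = asin(17/73) = 13.4665°
wrap1 = wrap2 = π + 2β = 206.9330°

wrap2=206.93_deg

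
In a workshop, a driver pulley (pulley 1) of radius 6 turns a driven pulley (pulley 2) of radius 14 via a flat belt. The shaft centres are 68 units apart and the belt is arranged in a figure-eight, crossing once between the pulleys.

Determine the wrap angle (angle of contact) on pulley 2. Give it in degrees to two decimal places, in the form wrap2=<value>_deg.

wrap2=214.21_deg

crossed belt: β = asin((r1+r2)/C) = asin(20/68) = 17.1046°
wrap1 = wrap2 = π + 2β = 214.2093°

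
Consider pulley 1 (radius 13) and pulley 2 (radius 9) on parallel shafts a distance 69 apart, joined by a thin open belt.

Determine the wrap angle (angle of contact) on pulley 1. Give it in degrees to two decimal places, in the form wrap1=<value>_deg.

open belt: β = asin((r2−r1)/C) = asin(-4/69) = -3.3234°
wrap1 = π − 2β = 186.6467°
wrap2 = π + 2β = 173.3533°

wrap1=186.65_deg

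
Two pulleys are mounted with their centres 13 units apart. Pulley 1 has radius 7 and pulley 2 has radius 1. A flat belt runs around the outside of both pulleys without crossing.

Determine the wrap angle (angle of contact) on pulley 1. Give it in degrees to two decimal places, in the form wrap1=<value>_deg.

wrap1=234.97_deg

open belt: β = asin((r2−r1)/C) = asin(-6/13) = -27.4864°
wrap1 = π − 2β = 234.9729°
wrap2 = π + 2β = 125.0271°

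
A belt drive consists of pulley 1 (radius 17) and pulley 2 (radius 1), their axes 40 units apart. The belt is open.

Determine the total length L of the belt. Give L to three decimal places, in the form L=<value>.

L=143.038

open belt: β = asin((r2−r1)/C) = asin(-16/40) = -23.5782°
wrap1 = π − 2β = 227.1564°
wrap2 = π + 2β = 132.8436°
tangent length = C·cosβ = 36.6606
L = r1·wrap1 + r2·wrap2 + 2·C·cosβ = 17·3.9646 + 1·2.3186 + 2·36.6606 = 143.0384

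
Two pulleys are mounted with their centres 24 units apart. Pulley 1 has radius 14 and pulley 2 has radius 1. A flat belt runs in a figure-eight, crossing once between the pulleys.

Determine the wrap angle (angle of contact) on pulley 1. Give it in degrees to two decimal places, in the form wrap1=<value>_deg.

wrap1=257.36_deg

crossed belt: β = asin((r1+r2)/C) = asin(15/24) = 38.6822°
wrap1 = wrap2 = π + 2β = 257.3644°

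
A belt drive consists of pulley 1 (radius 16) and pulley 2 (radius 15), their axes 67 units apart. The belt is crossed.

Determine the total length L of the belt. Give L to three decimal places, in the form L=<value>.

L=246.007

crossed belt: β = asin((r1+r2)/C) = asin(31/67) = 27.5606°
wrap1 = wrap2 = π + 2β = 235.1212°
tangent length = C·cosβ = 59.3970
L = (r1+r2)·wrap + 2·C·cosβ = 31·4.1036 + 2·59.3970 = 246.0068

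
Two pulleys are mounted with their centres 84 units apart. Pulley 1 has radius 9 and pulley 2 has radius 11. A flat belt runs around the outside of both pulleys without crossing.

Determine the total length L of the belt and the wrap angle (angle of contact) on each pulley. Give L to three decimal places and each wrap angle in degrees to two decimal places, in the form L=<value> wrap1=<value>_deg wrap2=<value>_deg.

L=230.879 wrap1=177.27_deg wrap2=182.73_deg

open belt: β = asin((r2−r1)/C) = asin(2/84) = 1.3643°
wrap1 = π − 2β = 177.2714°
wrap2 = π + 2β = 182.7286°
tangent length = C·cosβ = 83.9762
L = r1·wrap1 + r2·wrap2 + 2·C·cosβ = 9·3.0940 + 11·3.1892 + 2·83.9762 = 230.8795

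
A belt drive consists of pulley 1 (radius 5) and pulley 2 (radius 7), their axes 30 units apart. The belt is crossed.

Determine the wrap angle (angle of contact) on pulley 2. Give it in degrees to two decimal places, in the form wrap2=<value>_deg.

crossed belt: β = asin((r1+r2)/C) = asin(12/30) = 23.5782°
wrap1 = wrap2 = π + 2β = 227.1564°

wrap2=227.16_deg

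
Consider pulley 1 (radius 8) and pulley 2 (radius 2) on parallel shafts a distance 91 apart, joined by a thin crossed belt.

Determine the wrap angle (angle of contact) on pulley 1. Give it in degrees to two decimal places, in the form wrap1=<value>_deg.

crossed belt: β = asin((r1+r2)/C) = asin(10/91) = 6.3090°
wrap1 = wrap2 = π + 2β = 192.6180°

wrap1=192.62_deg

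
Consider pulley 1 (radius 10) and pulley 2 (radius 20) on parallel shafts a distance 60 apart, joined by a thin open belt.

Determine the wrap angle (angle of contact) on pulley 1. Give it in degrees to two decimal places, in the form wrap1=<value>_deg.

wrap1=160.81_deg

open belt: β = asin((r2−r1)/C) = asin(10/60) = 9.5941°
wrap1 = π − 2β = 160.8119°
wrap2 = π + 2β = 199.1881°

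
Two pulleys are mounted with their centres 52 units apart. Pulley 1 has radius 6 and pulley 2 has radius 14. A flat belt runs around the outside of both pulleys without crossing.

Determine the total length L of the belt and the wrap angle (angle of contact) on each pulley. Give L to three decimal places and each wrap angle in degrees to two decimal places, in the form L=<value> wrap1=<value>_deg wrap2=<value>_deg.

open belt: β = asin((r2−r1)/C) = asin(8/52) = 8.8499°
wrap1 = π − 2β = 162.3002°
wrap2 = π + 2β = 197.6998°
tangent length = C·cosβ = 51.3809
L = r1·wrap1 + r2·wrap2 + 2·C·cosβ = 6·2.8327 + 14·3.4505 + 2·51.3809 = 168.0651

L=168.065 wrap1=162.30_deg wrap2=197.70_deg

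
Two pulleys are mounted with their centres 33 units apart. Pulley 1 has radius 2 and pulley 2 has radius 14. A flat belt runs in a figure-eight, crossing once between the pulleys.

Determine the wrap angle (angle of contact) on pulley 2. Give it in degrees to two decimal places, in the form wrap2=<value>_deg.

wrap2=238.01_deg

crossed belt: β = asin((r1+r2)/C) = asin(16/33) = 29.0025°
wrap1 = wrap2 = π + 2β = 238.0051°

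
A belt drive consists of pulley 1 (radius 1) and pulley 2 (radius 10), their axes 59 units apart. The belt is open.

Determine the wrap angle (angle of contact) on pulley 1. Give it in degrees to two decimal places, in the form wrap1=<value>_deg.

wrap1=162.45_deg

open belt: β = asin((r2−r1)/C) = asin(9/59) = 8.7743°
wrap1 = π − 2β = 162.4514°
wrap2 = π + 2β = 197.5486°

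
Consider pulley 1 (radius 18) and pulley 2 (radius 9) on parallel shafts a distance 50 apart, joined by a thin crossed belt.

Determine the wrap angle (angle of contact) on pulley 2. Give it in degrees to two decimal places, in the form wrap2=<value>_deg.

crossed belt: β = asin((r1+r2)/C) = asin(27/50) = 32.6836°
wrap1 = wrap2 = π + 2β = 245.3673°

wrap2=245.37_deg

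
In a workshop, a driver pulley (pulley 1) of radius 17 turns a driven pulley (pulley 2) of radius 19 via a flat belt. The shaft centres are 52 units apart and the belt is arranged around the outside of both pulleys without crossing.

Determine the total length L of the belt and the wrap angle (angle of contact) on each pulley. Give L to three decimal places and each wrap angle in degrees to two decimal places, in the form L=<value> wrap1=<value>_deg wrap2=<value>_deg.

L=217.174 wrap1=175.59_deg wrap2=184.41_deg

open belt: β = asin((r2−r1)/C) = asin(2/52) = 2.2042°
wrap1 = π − 2β = 175.5915°
wrap2 = π + 2β = 184.4085°
tangent length = C·cosβ = 51.9615
L = r1·wrap1 + r2·wrap2 + 2·C·cosβ = 17·3.0647 + 19·3.2185 + 2·51.9615 = 217.1743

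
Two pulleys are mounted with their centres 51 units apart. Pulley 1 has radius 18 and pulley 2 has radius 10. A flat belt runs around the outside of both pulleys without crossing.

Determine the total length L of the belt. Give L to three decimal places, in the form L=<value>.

L=191.222

open belt: β = asin((r2−r1)/C) = asin(-8/51) = -9.0248°
wrap1 = π − 2β = 198.0497°
wrap2 = π + 2β = 161.9503°
tangent length = C·cosβ = 50.3686
L = r1·wrap1 + r2·wrap2 + 2·C·cosβ = 18·3.4566 + 10·2.8266 + 2·50.3686 = 191.2221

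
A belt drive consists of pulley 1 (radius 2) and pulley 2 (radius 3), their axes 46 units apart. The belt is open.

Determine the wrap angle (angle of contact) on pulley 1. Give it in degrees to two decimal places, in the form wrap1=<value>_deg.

open belt: β = asin((r2−r1)/C) = asin(1/46) = 1.2457°
wrap1 = π − 2β = 177.5087°
wrap2 = π + 2β = 182.4913°

wrap1=177.51_deg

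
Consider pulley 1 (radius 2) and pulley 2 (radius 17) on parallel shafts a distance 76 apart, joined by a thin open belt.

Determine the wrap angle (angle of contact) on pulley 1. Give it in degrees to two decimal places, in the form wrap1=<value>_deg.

open belt: β = asin((r2−r1)/C) = asin(15/76) = 11.3831°
wrap1 = π − 2β = 157.2338°
wrap2 = π + 2β = 202.7662°

wrap1=157.23_deg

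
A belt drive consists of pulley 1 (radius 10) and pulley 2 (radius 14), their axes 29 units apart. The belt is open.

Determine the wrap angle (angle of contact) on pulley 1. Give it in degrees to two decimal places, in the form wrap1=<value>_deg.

open belt: β = asin((r2−r1)/C) = asin(4/29) = 7.9281°
wrap1 = π − 2β = 164.1437°
wrap2 = π + 2β = 195.8563°

wrap1=164.14_deg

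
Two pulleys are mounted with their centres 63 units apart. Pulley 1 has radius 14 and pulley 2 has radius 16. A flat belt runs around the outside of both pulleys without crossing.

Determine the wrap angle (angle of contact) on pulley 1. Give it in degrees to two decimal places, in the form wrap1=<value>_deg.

wrap1=176.36_deg

open belt: β = asin((r2−r1)/C) = asin(2/63) = 1.8192°
wrap1 = π − 2β = 176.3616°
wrap2 = π + 2β = 183.6384°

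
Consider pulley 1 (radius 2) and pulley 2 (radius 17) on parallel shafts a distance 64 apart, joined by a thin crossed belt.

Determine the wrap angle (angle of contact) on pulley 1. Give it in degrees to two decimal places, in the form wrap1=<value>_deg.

crossed belt: β = asin((r1+r2)/C) = asin(19/64) = 17.2700°
wrap1 = wrap2 = π + 2β = 214.5400°

wrap1=214.54_deg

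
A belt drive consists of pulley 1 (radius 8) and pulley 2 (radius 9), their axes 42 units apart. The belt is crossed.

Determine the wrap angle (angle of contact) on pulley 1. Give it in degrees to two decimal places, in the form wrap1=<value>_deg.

wrap1=227.75_deg

crossed belt: β = asin((r1+r2)/C) = asin(17/42) = 23.8762°
wrap1 = wrap2 = π + 2β = 227.7524°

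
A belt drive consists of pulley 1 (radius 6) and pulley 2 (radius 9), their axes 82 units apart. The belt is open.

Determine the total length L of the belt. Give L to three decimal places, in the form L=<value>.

L=211.234

open belt: β = asin((r2−r1)/C) = asin(3/82) = 2.0967°
wrap1 = π − 2β = 175.8067°
wrap2 = π + 2β = 184.1933°
tangent length = C·cosβ = 81.9451
L = r1·wrap1 + r2·wrap2 + 2·C·cosβ = 6·3.0684 + 9·3.2148 + 2·81.9451 = 211.2337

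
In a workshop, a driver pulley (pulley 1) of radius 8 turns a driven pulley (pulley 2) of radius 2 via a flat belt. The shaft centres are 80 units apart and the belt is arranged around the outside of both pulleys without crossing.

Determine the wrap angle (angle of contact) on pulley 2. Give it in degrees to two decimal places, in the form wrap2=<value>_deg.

wrap2=171.40_deg

open belt: β = asin((r2−r1)/C) = asin(-6/80) = -4.3012°
wrap1 = π − 2β = 188.6024°
wrap2 = π + 2β = 171.3976°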